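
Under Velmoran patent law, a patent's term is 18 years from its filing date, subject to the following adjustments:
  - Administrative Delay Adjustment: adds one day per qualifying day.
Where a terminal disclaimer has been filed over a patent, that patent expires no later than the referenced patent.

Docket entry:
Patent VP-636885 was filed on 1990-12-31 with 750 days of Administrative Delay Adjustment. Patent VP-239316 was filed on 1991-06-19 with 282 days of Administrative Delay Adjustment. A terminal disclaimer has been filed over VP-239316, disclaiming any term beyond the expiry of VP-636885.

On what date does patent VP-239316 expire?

Natural term of VP-239316:
  Base: filing + 18 years → 19 June 2009.
  Administrative Delay Adjustment: +282 days → 28 March 2010.
Expiry of referenced patent VP-636885:
  Base: filing + 18 years → 31 December 2008.
  Administrative Delay Adjustment: +750 days → 20 January 2011.
Terminal disclaimer: VP-239316 expires on the earlier of 28 March 2010 and 20 January 2011.

2010-03-28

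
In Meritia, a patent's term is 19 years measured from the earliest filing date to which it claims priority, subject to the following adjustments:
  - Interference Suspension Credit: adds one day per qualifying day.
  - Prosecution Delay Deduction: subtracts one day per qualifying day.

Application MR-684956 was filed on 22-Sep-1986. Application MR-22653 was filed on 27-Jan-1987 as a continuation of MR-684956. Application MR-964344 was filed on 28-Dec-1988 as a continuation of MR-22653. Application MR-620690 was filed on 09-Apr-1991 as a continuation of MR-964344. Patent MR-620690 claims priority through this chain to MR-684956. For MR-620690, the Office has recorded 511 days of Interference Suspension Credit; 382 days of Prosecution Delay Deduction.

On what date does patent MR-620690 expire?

2006-01-29

Earliest priority filing: 22 September 1986.
Base term: 22 September 1986 + 19 years → 22 September 2005.
Interference Suspension Credit: +511 days → 15 February 2007.
Prosecution Delay Deduction: −382 days → 29 January 2006.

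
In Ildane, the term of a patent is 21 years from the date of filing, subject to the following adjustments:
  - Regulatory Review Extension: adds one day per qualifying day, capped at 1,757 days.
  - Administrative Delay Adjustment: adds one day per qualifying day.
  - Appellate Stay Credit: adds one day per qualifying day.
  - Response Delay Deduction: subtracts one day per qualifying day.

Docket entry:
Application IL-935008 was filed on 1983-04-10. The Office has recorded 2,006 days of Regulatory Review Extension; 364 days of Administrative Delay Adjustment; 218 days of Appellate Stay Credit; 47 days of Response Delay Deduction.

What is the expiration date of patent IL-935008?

2010-07-20

Base term: filing date + 21 years → 10 April 2004.
Regulatory Review Extension: 2006 days claimed exceeds the 1757-day cap, so +1757 days → 31 January 2009.
Administrative Delay Adjustment: +364 days → 30 January 2010.
Appellate Stay Credit: +218 days → 5 September 2010.
Response Delay Deduction: −47 days → 20 July 2010.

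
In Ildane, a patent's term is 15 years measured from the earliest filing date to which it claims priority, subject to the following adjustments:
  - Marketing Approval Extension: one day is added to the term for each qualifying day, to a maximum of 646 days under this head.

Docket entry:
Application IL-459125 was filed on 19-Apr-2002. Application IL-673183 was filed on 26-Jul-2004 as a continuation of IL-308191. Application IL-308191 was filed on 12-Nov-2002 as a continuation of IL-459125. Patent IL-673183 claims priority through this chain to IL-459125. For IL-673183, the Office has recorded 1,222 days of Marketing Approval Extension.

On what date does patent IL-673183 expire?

Earliest priority filing: 19 April 2002.
Base term: 19 April 2002 + 15 years → 19 April 2017.
Marketing Approval Extension: 1222 days claimed exceeds the 646-day cap, so +646 days → 25 January 2019.

2019-01-25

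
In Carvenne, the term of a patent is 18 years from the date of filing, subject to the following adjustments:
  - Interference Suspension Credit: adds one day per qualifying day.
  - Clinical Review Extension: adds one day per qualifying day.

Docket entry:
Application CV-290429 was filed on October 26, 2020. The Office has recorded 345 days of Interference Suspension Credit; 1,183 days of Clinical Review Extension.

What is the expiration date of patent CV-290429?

January 1, 2043

Base term: filing date + 18 years → 26 October 2038.
Interference Suspension Credit: +345 days → 6 October 2039.
Clinical Review Extension: +1183 days → 1 January 2043.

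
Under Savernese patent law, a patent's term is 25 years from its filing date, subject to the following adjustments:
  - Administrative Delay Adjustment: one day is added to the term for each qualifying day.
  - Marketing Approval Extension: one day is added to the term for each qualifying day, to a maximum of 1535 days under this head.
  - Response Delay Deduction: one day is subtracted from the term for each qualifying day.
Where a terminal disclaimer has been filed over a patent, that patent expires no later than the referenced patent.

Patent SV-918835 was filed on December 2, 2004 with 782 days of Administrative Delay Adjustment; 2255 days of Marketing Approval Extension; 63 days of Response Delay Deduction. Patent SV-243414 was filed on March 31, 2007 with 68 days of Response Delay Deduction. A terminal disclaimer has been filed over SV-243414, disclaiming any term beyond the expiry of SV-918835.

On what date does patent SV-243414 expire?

Natural term of SV-243414:
  Base: filing + 25 years → 31 March 2032.
  Response Delay Deduction: −68 days → 23 January 2032.
Expiry of referenced patent SV-918835:
  Base: filing + 25 years → 2 December 2029.
  Administrative Delay Adjustment: +782 days → 23 January 2032.
  Marketing Approval Extension: 2255 days claimed exceeds the 1535-day cap, so +1535 days → 6 April 2036.
  Response Delay Deduction: −63 days → 3 February 2036.
Terminal disclaimer: SV-243414 expires on the earlier of 23 January 2032 and 3 February 2036.

2032-01-23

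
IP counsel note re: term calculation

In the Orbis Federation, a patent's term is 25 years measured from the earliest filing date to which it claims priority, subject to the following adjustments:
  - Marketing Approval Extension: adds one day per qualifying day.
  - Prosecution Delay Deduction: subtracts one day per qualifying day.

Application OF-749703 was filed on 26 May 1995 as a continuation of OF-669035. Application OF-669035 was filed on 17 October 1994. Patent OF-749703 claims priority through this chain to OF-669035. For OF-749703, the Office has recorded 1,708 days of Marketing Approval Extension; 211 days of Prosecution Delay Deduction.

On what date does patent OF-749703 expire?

Earliest priority filing: 17 October 1994.
Base term: 17 October 1994 + 25 years → 17 October 2019.
Marketing Approval Extension: +1708 days → 20 June 2024.
Prosecution Delay Deduction: −211 days → 22 November 2023.

November 22, 2023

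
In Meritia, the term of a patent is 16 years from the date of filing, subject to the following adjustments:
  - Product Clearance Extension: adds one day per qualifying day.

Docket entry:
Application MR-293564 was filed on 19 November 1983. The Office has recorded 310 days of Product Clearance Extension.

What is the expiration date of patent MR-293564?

2000-09-24

Base term: filing date + 16 years → 19 November 1999.
Product Clearance Extension: +310 days → 24 September 2000.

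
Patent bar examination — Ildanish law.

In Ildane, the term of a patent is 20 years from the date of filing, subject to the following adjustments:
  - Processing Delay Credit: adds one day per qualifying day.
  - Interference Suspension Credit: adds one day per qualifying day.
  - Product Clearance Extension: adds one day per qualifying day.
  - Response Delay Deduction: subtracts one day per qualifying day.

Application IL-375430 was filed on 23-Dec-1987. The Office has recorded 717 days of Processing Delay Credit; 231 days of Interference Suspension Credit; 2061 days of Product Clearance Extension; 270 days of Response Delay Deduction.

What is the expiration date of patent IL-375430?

2015-06-23

Base term: filing date + 20 years → 23 December 2007.
Processing Delay Credit: +717 days → 9 December 2009.
Interference Suspension Credit: +231 days → 28 July 2010.
Product Clearance Extension: +2061 days → 19 March 2016.
Response Delay Deduction: −270 days → 23 June 2015.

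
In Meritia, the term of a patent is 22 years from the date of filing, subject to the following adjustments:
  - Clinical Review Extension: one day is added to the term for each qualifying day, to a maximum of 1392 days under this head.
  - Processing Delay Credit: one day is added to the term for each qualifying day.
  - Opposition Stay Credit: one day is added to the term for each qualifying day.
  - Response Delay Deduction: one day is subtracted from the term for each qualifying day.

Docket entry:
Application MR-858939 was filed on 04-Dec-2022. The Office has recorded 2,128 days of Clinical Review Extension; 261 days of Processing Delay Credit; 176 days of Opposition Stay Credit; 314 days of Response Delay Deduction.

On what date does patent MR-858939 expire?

2049-01-27

Base term: filing date + 22 years → 4 December 2044.
Clinical Review Extension: 2128 days claimed exceeds the 1392-day cap, so +1392 days → 26 September 2048.
Processing Delay Credit: +261 days → 14 June 2049.
Opposition Stay Credit: +176 days → 7 December 2049.
Response Delay Deduction: −314 days → 27 January 2049.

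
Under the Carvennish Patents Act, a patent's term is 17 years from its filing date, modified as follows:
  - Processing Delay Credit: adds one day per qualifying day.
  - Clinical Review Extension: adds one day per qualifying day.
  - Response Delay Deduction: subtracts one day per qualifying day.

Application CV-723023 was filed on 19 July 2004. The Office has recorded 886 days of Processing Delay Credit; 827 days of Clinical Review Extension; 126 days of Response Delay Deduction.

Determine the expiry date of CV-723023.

Base term: filing date + 17 years → 19 July 2021.
Processing Delay Credit: +886 days → 22 December 2023.
Clinical Review Extension: +827 days → 28 March 2026.
Response Delay Deduction: −126 days → 22 November 2025.

2025-11-22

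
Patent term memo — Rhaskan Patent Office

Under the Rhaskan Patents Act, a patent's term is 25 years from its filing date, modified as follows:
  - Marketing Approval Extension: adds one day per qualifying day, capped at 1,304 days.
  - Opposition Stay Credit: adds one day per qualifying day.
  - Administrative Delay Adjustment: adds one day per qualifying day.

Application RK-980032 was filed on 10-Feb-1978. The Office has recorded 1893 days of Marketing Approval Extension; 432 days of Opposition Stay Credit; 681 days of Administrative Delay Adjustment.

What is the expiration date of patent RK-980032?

Base term: filing date + 25 years → 10 February 2003.
Marketing Approval Extension: 1893 days claimed exceeds the 1304-day cap, so +1304 days → 6 September 2006.
Opposition Stay Credit: +432 days → 12 November 2007.
Administrative Delay Adjustment: +681 days → 23 September 2009.

September 23, 2009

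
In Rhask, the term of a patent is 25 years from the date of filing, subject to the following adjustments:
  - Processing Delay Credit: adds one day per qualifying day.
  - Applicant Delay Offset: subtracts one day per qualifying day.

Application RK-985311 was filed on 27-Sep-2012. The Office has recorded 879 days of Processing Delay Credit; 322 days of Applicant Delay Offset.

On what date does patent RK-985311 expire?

Base term: filing date + 25 years → 27 September 2037.
Processing Delay Credit: +879 days → 23 February 2040.
Applicant Delay Offset: −322 days → 7 April 2039.

2039-04-07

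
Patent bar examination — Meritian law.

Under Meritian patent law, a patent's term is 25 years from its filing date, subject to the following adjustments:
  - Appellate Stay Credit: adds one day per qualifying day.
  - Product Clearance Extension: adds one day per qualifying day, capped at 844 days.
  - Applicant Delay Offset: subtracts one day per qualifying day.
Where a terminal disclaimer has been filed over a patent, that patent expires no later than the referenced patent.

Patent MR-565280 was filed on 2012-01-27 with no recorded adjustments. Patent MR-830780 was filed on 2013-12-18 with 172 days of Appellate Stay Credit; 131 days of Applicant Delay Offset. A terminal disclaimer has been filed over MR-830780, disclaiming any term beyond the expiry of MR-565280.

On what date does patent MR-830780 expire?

Natural term of MR-830780:
  Base: filing + 25 years → 18 December 2038.
  Appellate Stay Credit: +172 days → 8 June 2039.
  Applicant Delay Offset: −131 days → 28 January 2039.
Expiry of referenced patent MR-565280:
  Base: filing + 25 years → 27 January 2037.
Terminal disclaimer: MR-830780 expires on the earlier of 28 January 2039 and 27 January 2037.

January 27, 2037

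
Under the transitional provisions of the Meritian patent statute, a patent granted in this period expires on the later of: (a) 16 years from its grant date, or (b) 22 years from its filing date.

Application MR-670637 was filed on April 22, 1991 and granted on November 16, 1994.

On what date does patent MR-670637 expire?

(a) grant + 16 years → 16 November 2010.
(b) filing + 22 years → 22 April 2013.
Later of the two: 22 April 2013.

2013-04-22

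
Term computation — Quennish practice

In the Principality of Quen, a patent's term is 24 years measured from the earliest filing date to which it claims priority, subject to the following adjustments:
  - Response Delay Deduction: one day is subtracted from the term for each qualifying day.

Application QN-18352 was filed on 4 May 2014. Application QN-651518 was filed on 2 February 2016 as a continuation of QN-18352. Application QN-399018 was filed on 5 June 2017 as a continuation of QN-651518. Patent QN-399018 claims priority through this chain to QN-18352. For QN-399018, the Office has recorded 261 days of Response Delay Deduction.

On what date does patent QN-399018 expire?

2037-08-16

Earliest priority filing: 4 May 2014.
Base term: 4 May 2014 + 24 years → 4 May 2038.
Response Delay Deduction: −261 days → 16 August 2037.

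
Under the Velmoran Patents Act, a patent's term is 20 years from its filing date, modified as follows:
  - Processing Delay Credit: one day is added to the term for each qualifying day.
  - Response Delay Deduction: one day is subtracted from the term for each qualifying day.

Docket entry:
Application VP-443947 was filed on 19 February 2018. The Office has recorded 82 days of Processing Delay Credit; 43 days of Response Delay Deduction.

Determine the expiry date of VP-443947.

Base term: filing date + 20 years → 19 February 2038.
Processing Delay Credit: +82 days → 12 May 2038.
Response Delay Deduction: −43 days → 30 March 2038.

2038-03-30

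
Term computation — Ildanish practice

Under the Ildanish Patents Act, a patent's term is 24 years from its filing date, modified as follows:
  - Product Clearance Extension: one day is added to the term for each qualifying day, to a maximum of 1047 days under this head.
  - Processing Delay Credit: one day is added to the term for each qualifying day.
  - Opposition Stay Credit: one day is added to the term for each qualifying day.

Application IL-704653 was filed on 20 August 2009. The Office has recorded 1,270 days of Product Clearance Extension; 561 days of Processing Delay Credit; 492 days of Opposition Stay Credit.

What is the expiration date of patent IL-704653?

2039-05-21

Base term: filing date + 24 years → 20 August 2033.
Product Clearance Extension: 1270 days claimed exceeds the 1047-day cap, so +1047 days → 2 July 2036.
Processing Delay Credit: +561 days → 14 January 2038.
Opposition Stay Credit: +492 days → 21 May 2039.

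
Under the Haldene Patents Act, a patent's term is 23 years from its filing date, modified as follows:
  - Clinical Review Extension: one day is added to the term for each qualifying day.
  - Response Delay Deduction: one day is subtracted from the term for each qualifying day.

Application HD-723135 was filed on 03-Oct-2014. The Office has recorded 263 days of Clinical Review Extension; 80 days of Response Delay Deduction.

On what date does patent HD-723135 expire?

Base term: filing date + 23 years → 3 October 2037.
Clinical Review Extension: +263 days → 23 June 2038.
Response Delay Deduction: −80 days → 4 April 2038.

April 4, 2038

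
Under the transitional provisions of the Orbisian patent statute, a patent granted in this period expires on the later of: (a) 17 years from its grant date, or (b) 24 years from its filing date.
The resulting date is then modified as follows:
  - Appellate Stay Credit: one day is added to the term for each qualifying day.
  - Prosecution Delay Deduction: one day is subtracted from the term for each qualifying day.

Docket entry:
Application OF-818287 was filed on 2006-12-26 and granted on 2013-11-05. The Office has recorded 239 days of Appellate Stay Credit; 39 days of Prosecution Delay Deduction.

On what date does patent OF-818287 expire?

July 14, 2031

(a) grant + 17 years → 5 November 2030.
(b) filing + 24 years → 26 December 2030.
Later of the two: 26 December 2030.
Appellate Stay Credit: +239 days → 22 August 2031.
Prosecution Delay Deduction: −39 days → 14 July 2031.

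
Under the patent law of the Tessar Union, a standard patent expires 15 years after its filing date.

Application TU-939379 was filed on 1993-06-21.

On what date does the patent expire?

Filing date + 15 years → 21 June 2008.

June 21, 2008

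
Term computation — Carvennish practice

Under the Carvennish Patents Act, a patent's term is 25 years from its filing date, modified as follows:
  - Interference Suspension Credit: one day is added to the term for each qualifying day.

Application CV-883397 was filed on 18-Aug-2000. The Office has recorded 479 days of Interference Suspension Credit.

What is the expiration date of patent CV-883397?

Base term: filing date + 25 years → 18 August 2025.
Interference Suspension Credit: +479 days → 10 December 2026.

2026-12-10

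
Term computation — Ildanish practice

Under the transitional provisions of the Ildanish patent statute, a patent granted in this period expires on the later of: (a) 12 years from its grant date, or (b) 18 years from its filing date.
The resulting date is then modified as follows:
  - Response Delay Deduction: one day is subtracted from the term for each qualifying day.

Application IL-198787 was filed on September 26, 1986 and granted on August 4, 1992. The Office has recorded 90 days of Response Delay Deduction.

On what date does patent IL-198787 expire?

2004-06-28

(a) grant + 12 years → 4 August 2004.
(b) filing + 18 years → 26 September 2004.
Later of the two: 26 September 2004.
Response Delay Deduction: −90 days → 28 June 2004.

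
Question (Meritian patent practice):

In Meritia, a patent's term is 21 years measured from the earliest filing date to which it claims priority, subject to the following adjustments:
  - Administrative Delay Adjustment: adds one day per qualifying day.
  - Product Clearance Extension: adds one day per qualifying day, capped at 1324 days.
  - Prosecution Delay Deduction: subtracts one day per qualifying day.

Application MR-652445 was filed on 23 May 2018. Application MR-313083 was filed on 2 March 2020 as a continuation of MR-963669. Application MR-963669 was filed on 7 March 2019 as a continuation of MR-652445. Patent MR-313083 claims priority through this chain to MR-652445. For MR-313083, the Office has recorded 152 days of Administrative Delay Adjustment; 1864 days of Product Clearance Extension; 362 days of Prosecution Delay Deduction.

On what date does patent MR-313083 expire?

June 10, 2042

Earliest priority filing: 23 May 2018.
Base term: 23 May 2018 + 21 years → 23 May 2039.
Administrative Delay Adjustment: +152 days → 22 October 2039.
Product Clearance Extension: 1864 days claimed exceeds the 1324-day cap, so +1324 days → 7 June 2043.
Prosecution Delay Deduction: −362 days → 10 June 2042.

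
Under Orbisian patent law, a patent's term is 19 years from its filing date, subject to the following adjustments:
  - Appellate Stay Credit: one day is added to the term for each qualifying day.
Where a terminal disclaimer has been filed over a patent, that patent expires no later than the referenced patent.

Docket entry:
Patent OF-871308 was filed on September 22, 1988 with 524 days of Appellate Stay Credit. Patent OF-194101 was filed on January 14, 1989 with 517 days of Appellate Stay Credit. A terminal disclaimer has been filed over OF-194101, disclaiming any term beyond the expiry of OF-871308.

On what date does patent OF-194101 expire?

Natural term of OF-194101:
  Base: filing + 19 years → 14 January 2008.
  Appellate Stay Credit: +517 days → 14 June 2009.
Expiry of referenced patent OF-871308:
  Base: filing + 19 years → 22 September 2007.
  Appellate Stay Credit: +524 days → 27 February 2009.
Terminal disclaimer: OF-194101 expires on the earlier of 14 June 2009 and 27 February 2009.

February 27, 2009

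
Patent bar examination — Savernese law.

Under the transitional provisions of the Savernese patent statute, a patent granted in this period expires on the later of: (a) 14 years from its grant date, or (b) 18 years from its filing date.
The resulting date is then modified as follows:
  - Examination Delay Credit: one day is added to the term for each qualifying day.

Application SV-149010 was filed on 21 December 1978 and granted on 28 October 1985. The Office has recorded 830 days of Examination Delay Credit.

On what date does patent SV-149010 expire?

(a) grant + 14 years → 28 October 1999.
(b) filing + 18 years → 21 December 1996.
Later of the two: 28 October 1999.
Examination Delay Credit: +830 days → 4 February 2002.

February 4, 2002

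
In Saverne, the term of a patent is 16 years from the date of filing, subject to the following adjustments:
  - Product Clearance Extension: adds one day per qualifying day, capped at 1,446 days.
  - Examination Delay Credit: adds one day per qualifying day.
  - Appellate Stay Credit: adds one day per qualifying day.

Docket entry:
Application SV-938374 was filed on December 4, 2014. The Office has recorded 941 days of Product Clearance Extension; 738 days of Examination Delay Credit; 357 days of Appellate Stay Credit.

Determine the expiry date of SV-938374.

Base term: filing date + 16 years → 4 December 2030.
Product Clearance Extension: 941 days (within the 1446-day cap) → +941 days → 2 July 2033.
Examination Delay Credit: +738 days → 10 July 2035.
Appellate Stay Credit: +357 days → 1 July 2036.

2036-07-01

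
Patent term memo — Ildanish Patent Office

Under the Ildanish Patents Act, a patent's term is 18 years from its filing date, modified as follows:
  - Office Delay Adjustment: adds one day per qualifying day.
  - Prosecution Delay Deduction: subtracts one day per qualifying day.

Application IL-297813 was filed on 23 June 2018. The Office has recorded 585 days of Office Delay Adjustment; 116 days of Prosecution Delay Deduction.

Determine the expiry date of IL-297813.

Base term: filing date + 18 years → 23 June 2036.
Office Delay Adjustment: +585 days → 29 January 2038.
Prosecution Delay Deduction: −116 days → 5 October 2037.

2037-10-05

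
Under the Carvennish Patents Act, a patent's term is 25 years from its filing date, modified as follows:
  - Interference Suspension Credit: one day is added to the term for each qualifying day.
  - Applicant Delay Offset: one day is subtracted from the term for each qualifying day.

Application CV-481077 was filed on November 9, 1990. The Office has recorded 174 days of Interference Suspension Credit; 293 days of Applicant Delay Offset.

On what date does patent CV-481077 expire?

2015-07-13

Base term: filing date + 25 years → 9 November 2015.
Interference Suspension Credit: +174 days → 1 May 2016.
Applicant Delay Offset: −293 days → 13 July 2015.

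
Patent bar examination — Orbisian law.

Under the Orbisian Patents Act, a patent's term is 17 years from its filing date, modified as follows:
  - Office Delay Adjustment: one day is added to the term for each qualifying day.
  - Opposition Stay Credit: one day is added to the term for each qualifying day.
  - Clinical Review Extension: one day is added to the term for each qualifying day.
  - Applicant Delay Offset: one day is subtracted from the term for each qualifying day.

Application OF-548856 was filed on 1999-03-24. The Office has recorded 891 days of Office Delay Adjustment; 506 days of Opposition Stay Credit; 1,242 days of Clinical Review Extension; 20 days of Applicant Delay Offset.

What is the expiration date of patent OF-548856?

Base term: filing date + 17 years → 24 March 2016.
Office Delay Adjustment: +891 days → 1 September 2018.
Opposition Stay Credit: +506 days → 20 January 2020.
Clinical Review Extension: +1242 days → 15 June 2023.
Applicant Delay Offset: −20 days → 26 May 2023.

May 26, 2023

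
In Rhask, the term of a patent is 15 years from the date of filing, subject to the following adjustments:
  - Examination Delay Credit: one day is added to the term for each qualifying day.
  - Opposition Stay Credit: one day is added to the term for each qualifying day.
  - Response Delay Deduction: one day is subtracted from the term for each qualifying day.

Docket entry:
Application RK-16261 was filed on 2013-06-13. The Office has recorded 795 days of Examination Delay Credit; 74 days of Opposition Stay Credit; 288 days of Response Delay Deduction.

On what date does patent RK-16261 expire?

January 15, 2030

Base term: filing date + 15 years → 13 June 2028.
Examination Delay Credit: +795 days → 17 August 2030.
Opposition Stay Credit: +74 days → 30 October 2030.
Response Delay Deduction: −288 days → 15 January 2030.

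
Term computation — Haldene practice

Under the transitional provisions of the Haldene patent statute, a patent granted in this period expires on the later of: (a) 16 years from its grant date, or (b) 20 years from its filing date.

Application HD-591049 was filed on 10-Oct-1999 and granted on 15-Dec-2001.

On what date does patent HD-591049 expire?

October 10, 2019

(a) grant + 16 years → 15 December 2017.
(b) filing + 20 years → 10 October 2019.
Later of the two: 10 October 2019.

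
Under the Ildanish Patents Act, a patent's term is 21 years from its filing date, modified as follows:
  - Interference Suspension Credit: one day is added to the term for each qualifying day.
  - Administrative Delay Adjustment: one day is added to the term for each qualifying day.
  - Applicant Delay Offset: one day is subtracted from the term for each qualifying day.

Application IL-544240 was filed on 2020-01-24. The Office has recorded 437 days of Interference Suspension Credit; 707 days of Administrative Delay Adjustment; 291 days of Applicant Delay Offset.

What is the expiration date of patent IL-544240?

May 27, 2043

Base term: filing date + 21 years → 24 January 2041.
Interference Suspension Credit: +437 days → 6 April 2042.
Administrative Delay Adjustment: +707 days → 13 March 2044.
Applicant Delay Offset: −291 days → 27 May 2043.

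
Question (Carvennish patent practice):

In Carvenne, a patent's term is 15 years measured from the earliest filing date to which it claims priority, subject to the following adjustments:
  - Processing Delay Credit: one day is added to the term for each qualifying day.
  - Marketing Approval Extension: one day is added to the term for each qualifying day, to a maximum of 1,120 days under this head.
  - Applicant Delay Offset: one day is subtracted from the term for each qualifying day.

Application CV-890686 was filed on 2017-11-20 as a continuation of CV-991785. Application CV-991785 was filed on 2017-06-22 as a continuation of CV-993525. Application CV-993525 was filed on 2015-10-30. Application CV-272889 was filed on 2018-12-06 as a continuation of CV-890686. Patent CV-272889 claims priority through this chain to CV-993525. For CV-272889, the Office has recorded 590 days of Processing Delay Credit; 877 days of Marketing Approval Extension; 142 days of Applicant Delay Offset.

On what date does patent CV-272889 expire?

June 16, 2034

Earliest priority filing: 30 October 2015.
Base term: 30 October 2015 + 15 years → 30 October 2030.
Processing Delay Credit: +590 days → 11 June 2032.
Marketing Approval Extension: 877 days (within the 1120-day cap) → +877 days → 5 November 2034.
Applicant Delay Offset: −142 days → 16 June 2034.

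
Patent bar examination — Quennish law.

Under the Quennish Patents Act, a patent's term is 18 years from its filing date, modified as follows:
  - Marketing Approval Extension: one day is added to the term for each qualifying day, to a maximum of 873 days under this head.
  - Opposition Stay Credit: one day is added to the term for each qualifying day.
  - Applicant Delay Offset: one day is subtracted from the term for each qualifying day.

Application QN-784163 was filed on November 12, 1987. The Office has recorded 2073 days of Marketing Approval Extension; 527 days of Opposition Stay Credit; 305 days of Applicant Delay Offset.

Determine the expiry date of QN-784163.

November 11, 2008

Base term: filing date + 18 years → 12 November 2005.
Marketing Approval Extension: 2073 days claimed exceeds the 873-day cap, so +873 days → 3 April 2008.
Opposition Stay Credit: +527 days → 12 September 2009.
Applicant Delay Offset: −305 days → 11 November 2008.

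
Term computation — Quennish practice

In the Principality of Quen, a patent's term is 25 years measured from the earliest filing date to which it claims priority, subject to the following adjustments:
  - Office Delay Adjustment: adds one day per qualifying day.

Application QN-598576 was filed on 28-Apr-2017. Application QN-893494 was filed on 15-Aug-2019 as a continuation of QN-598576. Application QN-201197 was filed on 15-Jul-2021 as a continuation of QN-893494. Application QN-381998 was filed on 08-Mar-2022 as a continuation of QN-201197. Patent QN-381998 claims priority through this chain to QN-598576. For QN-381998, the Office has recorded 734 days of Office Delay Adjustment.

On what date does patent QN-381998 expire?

Earliest priority filing: 28 April 2017.
Base term: 28 April 2017 + 25 years → 28 April 2042.
Office Delay Adjustment: +734 days → 1 May 2044.

2044-05-01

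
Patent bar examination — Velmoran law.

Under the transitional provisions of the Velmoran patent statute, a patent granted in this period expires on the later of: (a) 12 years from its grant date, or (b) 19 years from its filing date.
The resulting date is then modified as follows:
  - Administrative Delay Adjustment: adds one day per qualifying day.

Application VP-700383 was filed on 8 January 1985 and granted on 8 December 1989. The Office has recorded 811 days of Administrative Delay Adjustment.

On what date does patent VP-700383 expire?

2006-03-29

(a) grant + 12 years → 8 December 2001.
(b) filing + 19 years → 8 January 2004.
Later of the two: 8 January 2004.
Administrative Delay Adjustment: +811 days → 29 March 2006.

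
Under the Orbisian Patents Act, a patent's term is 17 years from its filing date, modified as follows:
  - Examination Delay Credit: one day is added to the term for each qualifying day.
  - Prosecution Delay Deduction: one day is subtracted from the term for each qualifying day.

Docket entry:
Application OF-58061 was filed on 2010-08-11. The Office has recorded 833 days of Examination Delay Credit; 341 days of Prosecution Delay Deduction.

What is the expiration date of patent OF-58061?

Base term: filing date + 17 years → 11 August 2027.
Examination Delay Credit: +833 days → 21 November 2029.
Prosecution Delay Deduction: −341 days → 15 December 2028.

December 15, 2028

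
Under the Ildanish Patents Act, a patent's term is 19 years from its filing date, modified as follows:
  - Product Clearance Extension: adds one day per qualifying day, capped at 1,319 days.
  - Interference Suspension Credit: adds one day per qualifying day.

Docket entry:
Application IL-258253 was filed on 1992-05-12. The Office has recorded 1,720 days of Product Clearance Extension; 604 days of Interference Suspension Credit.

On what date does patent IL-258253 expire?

2016-08-16

Base term: filing date + 19 years → 12 May 2011.
Product Clearance Extension: 1720 days claimed exceeds the 1319-day cap, so +1319 days → 21 December 2014.
Interference Suspension Credit: +604 days → 16 August 2016.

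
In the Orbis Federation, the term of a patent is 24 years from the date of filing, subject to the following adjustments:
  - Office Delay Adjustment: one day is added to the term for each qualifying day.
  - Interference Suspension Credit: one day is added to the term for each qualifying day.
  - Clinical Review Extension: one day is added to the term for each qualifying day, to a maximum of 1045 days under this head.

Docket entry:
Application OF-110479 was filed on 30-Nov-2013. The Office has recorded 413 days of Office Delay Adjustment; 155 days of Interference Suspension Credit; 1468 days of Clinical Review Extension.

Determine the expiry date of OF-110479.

May 1, 2042

Base term: filing date + 24 years → 30 November 2037.
Office Delay Adjustment: +413 days → 17 January 2039.
Interference Suspension Credit: +155 days → 21 June 2039.
Clinical Review Extension: 1468 days claimed exceeds the 1045-day cap, so +1045 days → 1 May 2042.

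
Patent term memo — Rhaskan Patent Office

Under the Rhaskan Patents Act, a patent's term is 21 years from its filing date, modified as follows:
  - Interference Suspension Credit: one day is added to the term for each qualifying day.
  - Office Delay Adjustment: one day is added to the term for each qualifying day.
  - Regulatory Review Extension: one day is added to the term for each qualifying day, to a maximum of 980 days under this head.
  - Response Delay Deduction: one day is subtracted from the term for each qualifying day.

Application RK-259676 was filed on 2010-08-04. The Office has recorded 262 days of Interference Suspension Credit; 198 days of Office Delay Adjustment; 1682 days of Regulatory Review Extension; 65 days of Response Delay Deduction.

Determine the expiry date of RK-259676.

Base term: filing date + 21 years → 4 August 2031.
Interference Suspension Credit: +262 days → 22 April 2032.
Office Delay Adjustment: +198 days → 6 November 2032.
Regulatory Review Extension: 1682 days claimed exceeds the 980-day cap, so +980 days → 14 July 2035.
Response Delay Deduction: −65 days → 10 May 2035.

May 10, 2035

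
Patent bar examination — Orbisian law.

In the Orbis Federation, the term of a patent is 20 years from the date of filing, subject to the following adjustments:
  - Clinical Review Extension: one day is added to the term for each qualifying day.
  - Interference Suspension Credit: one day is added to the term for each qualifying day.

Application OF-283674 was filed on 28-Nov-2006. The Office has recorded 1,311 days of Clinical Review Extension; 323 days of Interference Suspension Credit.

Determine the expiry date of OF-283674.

Base term: filing date + 20 years → 28 November 2026.
Clinical Review Extension: +1311 days → 1 July 2030.
Interference Suspension Credit: +323 days → 20 May 2031.

2031-05-20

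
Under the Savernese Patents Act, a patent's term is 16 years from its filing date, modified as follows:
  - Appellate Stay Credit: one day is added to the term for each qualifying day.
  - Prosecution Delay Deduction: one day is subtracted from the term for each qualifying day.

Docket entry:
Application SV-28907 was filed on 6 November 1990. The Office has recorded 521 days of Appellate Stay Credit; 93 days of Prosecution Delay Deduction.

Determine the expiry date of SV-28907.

Base term: filing date + 16 years → 6 November 2006.
Appellate Stay Credit: +521 days → 10 April 2008.
Prosecution Delay Deduction: −93 days → 8 January 2008.

January 8, 2008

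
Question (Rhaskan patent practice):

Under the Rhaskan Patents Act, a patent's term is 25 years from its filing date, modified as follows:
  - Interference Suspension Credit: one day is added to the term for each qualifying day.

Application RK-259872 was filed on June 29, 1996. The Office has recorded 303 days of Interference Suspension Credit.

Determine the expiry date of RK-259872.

Base term: filing date + 25 years → 29 June 2021.
Interference Suspension Credit: +303 days → 28 April 2022.

April 28, 2022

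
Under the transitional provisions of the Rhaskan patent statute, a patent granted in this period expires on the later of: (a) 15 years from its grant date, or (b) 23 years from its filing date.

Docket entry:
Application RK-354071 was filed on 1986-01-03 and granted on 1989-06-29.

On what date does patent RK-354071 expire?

(a) grant + 15 years → 29 June 2004.
(b) filing + 23 years → 3 January 2009.
Later of the two: 3 January 2009.

2009-01-03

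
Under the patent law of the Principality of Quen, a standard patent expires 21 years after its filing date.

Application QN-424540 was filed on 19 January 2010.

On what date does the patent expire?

January 19, 2031

Filing date + 21 years → 19 January 2031.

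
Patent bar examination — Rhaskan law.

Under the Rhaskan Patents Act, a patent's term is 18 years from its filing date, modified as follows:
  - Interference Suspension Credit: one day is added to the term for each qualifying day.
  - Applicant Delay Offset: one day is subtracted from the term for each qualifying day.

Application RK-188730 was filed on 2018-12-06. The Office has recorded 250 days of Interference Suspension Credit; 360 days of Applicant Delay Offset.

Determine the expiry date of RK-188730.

2036-08-18

Base term: filing date + 18 years → 6 December 2036.
Interference Suspension Credit: +250 days → 13 August 2037.
Applicant Delay Offset: −360 days → 18 August 2036.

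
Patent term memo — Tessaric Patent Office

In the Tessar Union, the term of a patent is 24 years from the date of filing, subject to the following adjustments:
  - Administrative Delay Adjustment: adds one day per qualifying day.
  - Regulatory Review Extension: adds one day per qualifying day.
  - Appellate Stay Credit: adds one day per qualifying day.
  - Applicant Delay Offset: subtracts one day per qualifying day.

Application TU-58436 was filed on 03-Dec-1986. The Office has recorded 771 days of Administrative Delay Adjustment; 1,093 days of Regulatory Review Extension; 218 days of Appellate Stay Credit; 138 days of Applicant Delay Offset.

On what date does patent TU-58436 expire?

2016-03-30

Base term: filing date + 24 years → 3 December 2010.
Administrative Delay Adjustment: +771 days → 12 January 2013.
Regulatory Review Extension: +1093 days → 10 January 2016.
Appellate Stay Credit: +218 days → 15 August 2016.
Applicant Delay Offset: −138 days → 30 March 2016.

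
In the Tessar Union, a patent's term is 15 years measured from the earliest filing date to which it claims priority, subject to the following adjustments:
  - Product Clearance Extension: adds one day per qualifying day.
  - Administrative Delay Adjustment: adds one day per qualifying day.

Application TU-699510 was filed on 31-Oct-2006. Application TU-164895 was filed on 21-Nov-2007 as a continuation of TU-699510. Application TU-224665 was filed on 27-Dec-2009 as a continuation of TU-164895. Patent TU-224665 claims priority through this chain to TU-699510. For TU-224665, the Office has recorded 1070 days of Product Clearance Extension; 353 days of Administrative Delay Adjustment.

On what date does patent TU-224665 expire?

2025-09-23

Earliest priority filing: 31 October 2006.
Base term: 31 October 2006 + 15 years → 31 October 2021.
Product Clearance Extension: +1070 days → 5 October 2024.
Administrative Delay Adjustment: +353 days → 23 September 2025.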